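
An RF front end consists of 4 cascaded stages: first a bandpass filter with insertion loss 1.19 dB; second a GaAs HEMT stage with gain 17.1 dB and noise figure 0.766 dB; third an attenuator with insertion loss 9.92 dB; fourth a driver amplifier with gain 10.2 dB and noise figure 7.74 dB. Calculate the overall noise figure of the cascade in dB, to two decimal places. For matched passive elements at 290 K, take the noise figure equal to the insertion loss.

4.83 dB

Convert to linear (a loss of L dB is a gain of −L dB): F_i = 10^(NF_i/10), G_i = 10^(G_i,dB/10)
  Stage 1: F_1 = 10^(1.19/10) = 1.315, G_1 = 10^(−1.19/10) = 0.7603
  Stage 2: F_2 = 10^(0.766/10) = 1.193, G_2 = 10^(17.1/10) = 51.29
  Stage 3: F_3 = 10^(9.92/10) = 9.817, G_3 = 10^(−9.92/10) = 0.1019
  Stage 4: F_4 = 10^(7.74/10) = 5.943, G_4 = 10^(10.2/10) = 10.47
Friis cascade:
  F = 1.315 + (1.193 − 1)/0.7603 + (9.817 − 1)/38.99 + (5.943 − 1)/3.972 = 3.040
NF = 10 log₁₀(3.040) = 4.83 dB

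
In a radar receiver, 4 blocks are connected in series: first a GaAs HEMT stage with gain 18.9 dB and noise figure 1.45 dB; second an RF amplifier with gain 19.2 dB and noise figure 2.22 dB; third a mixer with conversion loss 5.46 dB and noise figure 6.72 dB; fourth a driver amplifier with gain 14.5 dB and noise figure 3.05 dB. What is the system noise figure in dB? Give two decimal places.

1.48 dB

Convert to linear (a loss of L dB is a gain of −L dB): F_i = 10^(NF_i/10), G_i = 10^(G_i,dB/10)
  Stage 1: F_1 = 10^(1.45/10) = 1.396, G_1 = 10^(18.9/10) = 77.62
  Stage 2: F_2 = 10^(2.22/10) = 1.667, G_2 = 10^(19.2/10) = 83.18
  Stage 3: F_3 = 10^(6.72/10) = 4.699, G_3 = 10^(−5.46/10) = 0.2844
  Stage 4: F_4 = 10^(3.05/10) = 2.018, G_4 = 10^(14.5/10) = 28.18
Friis cascade:
  F = 1.396 + (1.667 − 1)/77.62 + (4.699 − 1)/6457 + (2.018 − 1)/1837 = 1.406
NF = 10 log₁₀(1.406) = 1.48 dB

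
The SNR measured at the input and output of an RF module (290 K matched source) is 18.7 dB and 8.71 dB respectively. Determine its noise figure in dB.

NF (dB) = SNR_in(dB) − SNR_out(dB) when the source is at T₀
NF = 18.7 − 8.71 = 9.99 dB

9.99 dB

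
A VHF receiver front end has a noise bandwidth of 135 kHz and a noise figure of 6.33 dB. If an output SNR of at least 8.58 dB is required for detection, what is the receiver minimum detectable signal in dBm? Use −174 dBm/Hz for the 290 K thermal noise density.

−107.8 dBm

Sensitivity = −174 + 10 log₁₀(B) + NF + SNR_min
= −174 + 51.3 + 6.33 + 8.58
= −107.79 dBm → −107.8 dBm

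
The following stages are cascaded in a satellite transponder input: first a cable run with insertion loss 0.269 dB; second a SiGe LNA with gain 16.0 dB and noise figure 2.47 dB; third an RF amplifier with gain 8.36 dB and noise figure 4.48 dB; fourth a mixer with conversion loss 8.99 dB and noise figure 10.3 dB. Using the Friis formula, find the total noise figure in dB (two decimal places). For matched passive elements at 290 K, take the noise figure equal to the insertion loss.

2.93 dB

Convert to linear (a loss of L dB is a gain of −L dB): F_i = 10^(NF_i/10), G_i = 10^(G_i,dB/10)
  Stage 1: F_1 = 10^(0.269/10) = 1.064, G_1 = 10^(−0.269/10) = 0.9399
  Stage 2: F_2 = 10^(2.47/10) = 1.766, G_2 = 10^(16.0/10) = 39.81
  Stage 3: F_3 = 10^(4.48/10) = 2.805, G_3 = 10^(8.36/10) = 6.855
  Stage 4: F_4 = 10^(10.3/10) = 10.72, G_4 = 10^(−8.99/10) = 0.1262
Friis cascade:
  F = 1.064 + (1.766 − 1)/0.9399 + (2.805 − 1)/37.42 + (10.72 − 1)/256.5 = 1.965
NF = 10 log₁₀(1.965) = 2.93 dB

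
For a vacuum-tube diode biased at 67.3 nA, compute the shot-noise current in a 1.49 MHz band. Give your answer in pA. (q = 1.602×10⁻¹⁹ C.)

179 pA

I_n = √(2qI·B)
2qI·B = 2 × 1.602×10⁻¹⁹ × 6.73×10⁻⁸ × 1.49×10⁶ = 3.21×10⁻²⁰ A²
I_n = √(3.21×10⁻²⁰) = 1.79×10⁻¹⁰ A = 179 pA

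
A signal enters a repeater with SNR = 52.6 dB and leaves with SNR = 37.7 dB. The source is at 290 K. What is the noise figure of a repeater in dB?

14.9 dB

NF (dB) = SNR_in(dB) − SNR_out(dB) when the source is at T₀
NF = 52.6 − 37.7 = 14.9 dB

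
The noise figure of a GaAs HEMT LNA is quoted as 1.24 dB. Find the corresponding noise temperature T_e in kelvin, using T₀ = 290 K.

F = 10^(1.24/10) = 1.33045
T_e = (F − 1)·T₀ = (1.33045 − 1) × 290 = 95.8 K

95.8 K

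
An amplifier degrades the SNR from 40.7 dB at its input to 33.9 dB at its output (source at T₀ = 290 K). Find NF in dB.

6.8 dB

NF (dB) = SNR_in(dB) − SNR_out(dB) when the source is at T₀
NF = 40.7 − 33.9 = 6.8 dB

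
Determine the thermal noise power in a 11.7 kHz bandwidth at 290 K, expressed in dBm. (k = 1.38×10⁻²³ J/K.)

P_n = kTB = 1.38×10⁻²³ × 290 × 1.17×10⁴ = 4.68×10⁻¹⁷ W
In dBm: 10 log₁₀(4.68×10⁻¹⁷ / 10⁻³) = −133.3 dBm

−133.3 dBm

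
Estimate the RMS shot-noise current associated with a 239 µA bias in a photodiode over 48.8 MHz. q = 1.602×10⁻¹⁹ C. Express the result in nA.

I_n = √(2qI·B)
2qI·B = 2 × 1.602×10⁻¹⁹ × 2.39×10⁻⁴ × 4.88×10⁷ = 3.74×10⁻¹⁵ A²
I_n = √(3.74×10⁻¹⁵) = 6.11×10⁻⁸ A = 61.1 nA

61.1 nA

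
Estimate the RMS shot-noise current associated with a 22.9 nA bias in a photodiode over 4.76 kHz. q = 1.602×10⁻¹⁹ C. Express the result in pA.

5.91 pA

I_n = √(2qI·B)
2qI·B = 2 × 1.602×10⁻¹⁹ × 2.29×10⁻⁸ × 4.76×10³ = 3.49×10⁻²³ A²
I_n = √(3.49×10⁻²³) = 5.91×10⁻¹² A = 5.91 pA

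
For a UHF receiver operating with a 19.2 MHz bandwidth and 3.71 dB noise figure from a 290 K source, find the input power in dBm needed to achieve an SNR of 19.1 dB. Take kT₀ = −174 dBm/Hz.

−78.4 dBm

Sensitivity = −174 + 10 log₁₀(B) + NF + SNR_min
= −174 + 72.83 + 3.71 + 19.1
= −78.36 dBm → −78.4 dBm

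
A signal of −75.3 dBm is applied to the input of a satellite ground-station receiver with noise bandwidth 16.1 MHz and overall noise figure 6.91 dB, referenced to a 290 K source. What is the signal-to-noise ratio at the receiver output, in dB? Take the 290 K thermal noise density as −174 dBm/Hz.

Noise floor: N = −174 + 10 log₁₀(B) + NF
10 log₁₀(1.61×10⁷) = 72.07 dB
N = −174 + 72.07 + 6.91 = −95.02 dBm
SNR = P_sig − N = −75.3 − (−95.02) = 19.72 dB → 19.7 dB

19.7 dB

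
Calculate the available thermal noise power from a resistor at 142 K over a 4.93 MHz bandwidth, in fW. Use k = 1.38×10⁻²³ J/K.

9.66 fW

P_n = kTB = 1.38×10⁻²³ × 142 × 4.93×10⁶ = 9.66×10⁻¹⁵ W = 9.66 fW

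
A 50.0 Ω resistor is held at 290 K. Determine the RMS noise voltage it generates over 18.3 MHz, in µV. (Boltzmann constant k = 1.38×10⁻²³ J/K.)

3.83 µV

V_n = √(4kTRB)
4kTRB = 4 × 1.38×10⁻²³ × 290 × 5.00×10¹ × 1.83×10⁷ = 1.46×10⁻¹¹ V²
V_n = √(1.46×10⁻¹¹) = 3.83×10⁻⁶ V = 3.83 µV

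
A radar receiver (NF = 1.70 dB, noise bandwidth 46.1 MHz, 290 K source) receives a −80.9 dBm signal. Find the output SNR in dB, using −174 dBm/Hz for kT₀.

14.8 dB

Noise floor: N = −174 + 10 log₁₀(B) + NF
10 log₁₀(4.61×10⁷) = 76.64 dB
N = −174 + 76.64 + 1.70 = −95.66 dBm
SNR = P_sig − N = −80.9 − (−95.66) = 14.76 dB → 14.8 dB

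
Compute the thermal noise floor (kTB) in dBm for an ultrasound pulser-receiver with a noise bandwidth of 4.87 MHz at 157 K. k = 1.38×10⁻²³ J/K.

P_n = kTB = 1.38×10⁻²³ × 157 × 4.87×10⁶ = 1.06×10⁻¹⁴ W
In dBm: 10 log₁₀(1.06×10⁻¹⁴ / 10⁻³) = −109.8 dBm

−109.8 dBm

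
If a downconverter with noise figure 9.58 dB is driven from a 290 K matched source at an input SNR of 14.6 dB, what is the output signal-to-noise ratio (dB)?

5.02 dB

By definition F = SNR_in/SNR_out, so in dB: SNR_out = SNR_in − NF
SNR_out = 14.6 − 9.58 = 5.02 dB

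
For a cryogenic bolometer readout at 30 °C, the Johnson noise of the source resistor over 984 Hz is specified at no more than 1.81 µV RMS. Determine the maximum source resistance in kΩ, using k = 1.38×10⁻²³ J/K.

T = 30 °C + 273.15 = 303.15 K
Johnson–Nyquist: V_n = √(4kTRB) ⇒ R = V_n² / (4kTB)
4kTB = 4 × 1.38×10⁻²³ × 303.15 × 9.84×10² = 1.65×10⁻¹⁷
R = (1.81×10⁻⁶)² / 1.65×10⁻¹⁷ = 1.99×10⁵ Ω = 199 kΩ

199 kΩ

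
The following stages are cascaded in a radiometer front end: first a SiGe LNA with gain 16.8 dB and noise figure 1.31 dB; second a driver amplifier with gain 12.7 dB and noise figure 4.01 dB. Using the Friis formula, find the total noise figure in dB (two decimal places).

Convert to linear (a loss of L dB is a gain of −L dB): F_i = 10^(NF_i/10), G_i = 10^(G_i,dB/10)
  Stage 1: F_1 = 10^(1.31/10) = 1.352, G_1 = 10^(16.8/10) = 47.86
  Stage 2: F_2 = 10^(4.01/10) = 2.518, G_2 = 10^(12.7/10) = 18.62
Friis cascade:
  F = 1.352 + (2.518 − 1)/47.86 = 1.384
NF = 10 log₁₀(1.384) = 1.41 dB

1.41 dB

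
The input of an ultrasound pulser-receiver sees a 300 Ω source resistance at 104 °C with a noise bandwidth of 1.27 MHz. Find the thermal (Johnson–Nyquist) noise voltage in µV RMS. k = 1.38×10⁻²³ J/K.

2.82 µV

T = 104 °C + 273.15 = 377.15 K
V_n = √(4kTRB)
4kTRB = 4 × 1.38×10⁻²³ × 377.15 × 3.00×10² × 1.27×10⁶ = 7.93×10⁻¹² V²
V_n = √(7.93×10⁻¹²) = 2.82×10⁻⁶ V = 2.82 µV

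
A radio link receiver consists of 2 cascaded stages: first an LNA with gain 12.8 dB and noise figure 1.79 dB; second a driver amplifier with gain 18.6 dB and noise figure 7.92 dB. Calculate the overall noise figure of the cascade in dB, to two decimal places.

2.51 dB

Convert to linear (a loss of L dB is a gain of −L dB): F_i = 10^(NF_i/10), G_i = 10^(G_i,dB/10)
  Stage 1: F_1 = 10^(1.79/10) = 1.510, G_1 = 10^(12.8/10) = 19.05
  Stage 2: F_2 = 10^(7.92/10) = 6.194, G_2 = 10^(18.6/10) = 72.44
Friis cascade:
  F = 1.510 + (6.194 − 1)/19.05 = 1.783
NF = 10 log₁₀(1.783) = 2.51 dB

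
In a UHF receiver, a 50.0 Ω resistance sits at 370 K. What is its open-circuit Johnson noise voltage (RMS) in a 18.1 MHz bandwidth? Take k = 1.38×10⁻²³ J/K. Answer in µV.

V_n = √(4kTRB)
4kTRB = 4 × 1.38×10⁻²³ × 370 × 5.00×10¹ × 1.81×10⁷ = 1.85×10⁻¹¹ V²
V_n = √(1.85×10⁻¹¹) = 4.30×10⁻⁶ V = 4.30 µV

4.30 µV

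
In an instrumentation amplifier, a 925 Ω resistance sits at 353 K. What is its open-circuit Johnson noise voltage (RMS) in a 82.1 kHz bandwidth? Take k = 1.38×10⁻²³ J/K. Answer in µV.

1.22 µV

V_n = √(4kTRB)
4kTRB = 4 × 1.38×10⁻²³ × 353 × 9.25×10² × 8.21×10⁴ = 1.48×10⁻¹² V²
V_n = √(1.48×10⁻¹²) = 1.22×10⁻⁶ V = 1.22 µV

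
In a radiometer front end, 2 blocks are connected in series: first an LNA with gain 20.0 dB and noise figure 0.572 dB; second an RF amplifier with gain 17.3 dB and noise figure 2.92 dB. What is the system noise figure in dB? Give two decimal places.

Convert to linear (a loss of L dB is a gain of −L dB): F_i = 10^(NF_i/10), G_i = 10^(G_i,dB/10)
  Stage 1: F_1 = 10^(0.572/10) = 1.141, G_1 = 10^(20.0/10) = 100.0
  Stage 2: F_2 = 10^(2.92/10) = 1.959, G_2 = 10^(17.3/10) = 53.70
Friis cascade:
  F = 1.141 + (1.959 − 1)/100.0 = 1.150
NF = 10 log₁₀(1.150) = 0.61 dB

0.61 dB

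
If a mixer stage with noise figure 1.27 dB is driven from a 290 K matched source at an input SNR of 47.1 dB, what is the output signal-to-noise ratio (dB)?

By definition F = SNR_in/SNR_out, so in dB: SNR_out = SNR_in − NF
SNR_out = 47.1 − 1.27 = 45.83 dB

45.83 dB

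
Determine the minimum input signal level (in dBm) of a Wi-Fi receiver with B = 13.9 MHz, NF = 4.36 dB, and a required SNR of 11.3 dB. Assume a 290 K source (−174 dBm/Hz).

Sensitivity = −174 + 10 log₁₀(B) + NF + SNR_min
= −174 + 71.43 + 4.36 + 11.3
= −86.91 dBm → −86.9 dBm

−86.9 dBm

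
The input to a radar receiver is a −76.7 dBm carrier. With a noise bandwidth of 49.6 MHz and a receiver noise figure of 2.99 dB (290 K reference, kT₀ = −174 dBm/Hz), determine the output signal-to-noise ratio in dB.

17.4 dB

Noise floor: N = −174 + 10 log₁₀(B) + NF
10 log₁₀(4.96×10⁷) = 76.95 dB
N = −174 + 76.95 + 2.99 = −94.06 dBm
SNR = P_sig − N = −76.7 − (−94.06) = 17.36 dB → 17.4 dB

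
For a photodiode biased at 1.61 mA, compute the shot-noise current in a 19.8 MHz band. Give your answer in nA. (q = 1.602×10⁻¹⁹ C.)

I_n = √(2qI·B)
2qI·B = 2 × 1.602×10⁻¹⁹ × 1.61×10⁻³ × 1.98×10⁷ = 1.02×10⁻¹⁴ A²
I_n = √(1.02×10⁻¹⁴) = 1.01×10⁻⁷ A = 101 nA

101 nA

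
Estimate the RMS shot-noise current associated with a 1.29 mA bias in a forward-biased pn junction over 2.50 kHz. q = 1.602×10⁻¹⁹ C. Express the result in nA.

I_n = √(2qI·B)
2qI·B = 2 × 1.602×10⁻¹⁹ × 1.29×10⁻³ × 2.50×10³ = 1.03×10⁻¹⁸ A²
I_n = √(1.03×10⁻¹⁸) = 1.02×10⁻⁹ A = 1.02 nA

1.02 nA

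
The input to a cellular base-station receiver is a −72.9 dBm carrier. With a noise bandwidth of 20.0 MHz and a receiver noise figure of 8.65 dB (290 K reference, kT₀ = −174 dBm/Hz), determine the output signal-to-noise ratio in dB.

Noise floor: N = −174 + 10 log₁₀(B) + NF
10 log₁₀(2.00×10⁷) = 73.01 dB
N = −174 + 73.01 + 8.65 = −92.34 dBm
SNR = P_sig − N = −72.9 − (−92.34) = 19.44 dB → 19.4 dB

19.4 dB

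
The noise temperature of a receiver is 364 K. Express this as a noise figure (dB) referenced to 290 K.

3.53 dB

F = 1 + T_e/T₀ = 1 + 364/290 = 2.25517
NF = 10 log₁₀(2.25517) = 3.53 dB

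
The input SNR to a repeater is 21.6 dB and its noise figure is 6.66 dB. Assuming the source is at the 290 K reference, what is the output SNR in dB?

By definition F = SNR_in/SNR_out, so in dB: SNR_out = SNR_in − NF
SNR_out = 21.6 − 6.66 = 14.94 dB

14.94 dB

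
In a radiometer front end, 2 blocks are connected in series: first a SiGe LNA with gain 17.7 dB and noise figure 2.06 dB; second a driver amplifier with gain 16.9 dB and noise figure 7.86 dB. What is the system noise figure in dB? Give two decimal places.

2.29 dB

Convert to linear (a loss of L dB is a gain of −L dB): F_i = 10^(NF_i/10), G_i = 10^(G_i,dB/10)
  Stage 1: F_1 = 10^(2.06/10) = 1.607, G_1 = 10^(17.7/10) = 58.88
  Stage 2: F_2 = 10^(7.86/10) = 6.109, G_2 = 10^(16.9/10) = 48.98
Friis cascade:
  F = 1.607 + (6.109 − 1)/58.88 = 1.694
NF = 10 log₁₀(1.694) = 2.29 dB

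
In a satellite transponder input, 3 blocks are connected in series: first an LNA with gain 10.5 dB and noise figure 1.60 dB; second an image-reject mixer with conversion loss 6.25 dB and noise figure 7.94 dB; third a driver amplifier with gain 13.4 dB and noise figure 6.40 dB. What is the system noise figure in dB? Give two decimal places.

5.02 dB

Convert to linear (a loss of L dB is a gain of −L dB): F_i = 10^(NF_i/10), G_i = 10^(G_i,dB/10)
  Stage 1: F_1 = 10^(1.60/10) = 1.445, G_1 = 10^(10.5/10) = 11.22
  Stage 2: F_2 = 10^(7.94/10) = 6.223, G_2 = 10^(−6.25/10) = 0.2371
  Stage 3: F_3 = 10^(6.40/10) = 4.365, G_3 = 10^(13.4/10) = 21.88
Friis cascade:
  F = 1.445 + (6.223 − 1)/11.22 + (4.365 − 1)/2.661 = 3.176
NF = 10 log₁₀(3.176) = 5.02 dB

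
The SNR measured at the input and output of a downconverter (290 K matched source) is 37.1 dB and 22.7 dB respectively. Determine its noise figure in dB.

14.4 dB

NF (dB) = SNR_in(dB) − SNR_out(dB) when the source is at T₀
NF = 37.1 − 22.7 = 14.4 dB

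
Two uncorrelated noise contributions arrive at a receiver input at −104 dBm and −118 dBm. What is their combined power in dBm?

−103.8 dBm

Convert to linear, add, convert back:
P₁ = 3.98×10⁻¹⁴ W, P₂ = 1.58×10⁻¹⁵ W
P_tot = 4.14×10⁻¹⁴ W → 10 log₁₀(P_tot / 10⁻³) = −103.8 dBm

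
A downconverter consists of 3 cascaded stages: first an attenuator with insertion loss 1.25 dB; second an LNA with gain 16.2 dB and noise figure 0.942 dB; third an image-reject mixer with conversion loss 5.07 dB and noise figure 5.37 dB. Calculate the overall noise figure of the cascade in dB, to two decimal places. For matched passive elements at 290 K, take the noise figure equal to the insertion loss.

2.39 dB

Convert to linear (a loss of L dB is a gain of −L dB): F_i = 10^(NF_i/10), G_i = 10^(G_i,dB/10)
  Stage 1: F_1 = 10^(1.25/10) = 1.334, G_1 = 10^(−1.25/10) = 0.7499
  Stage 2: F_2 = 10^(0.942/10) = 1.242, G_2 = 10^(16.2/10) = 41.69
  Stage 3: F_3 = 10^(5.37/10) = 3.443, G_3 = 10^(−5.07/10) = 0.3112
Friis cascade:
  F = 1.334 + (1.242 − 1)/0.7499 + (3.443 − 1)/31.26 = 1.735
NF = 10 log₁₀(1.735) = 2.39 dB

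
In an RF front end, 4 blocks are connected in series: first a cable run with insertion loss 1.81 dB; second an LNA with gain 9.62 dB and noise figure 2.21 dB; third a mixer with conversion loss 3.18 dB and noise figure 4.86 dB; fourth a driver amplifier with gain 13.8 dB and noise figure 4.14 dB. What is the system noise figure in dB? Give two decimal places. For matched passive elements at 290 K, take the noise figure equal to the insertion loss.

Convert to linear (a loss of L dB is a gain of −L dB): F_i = 10^(NF_i/10), G_i = 10^(G_i,dB/10)
  Stage 1: F_1 = 10^(1.81/10) = 1.517, G_1 = 10^(−1.81/10) = 0.6592
  Stage 2: F_2 = 10^(2.21/10) = 1.663, G_2 = 10^(9.62/10) = 9.162
  Stage 3: F_3 = 10^(4.86/10) = 3.062, G_3 = 10^(−3.18/10) = 0.4808
  Stage 4: F_4 = 10^(4.14/10) = 2.594, G_4 = 10^(13.8/10) = 23.99
Friis cascade:
  F = 1.517 + (1.663 − 1)/0.6592 + (3.062 − 1)/6.039 + (2.594 − 1)/2.904 = 3.414
NF = 10 log₁₀(3.414) = 5.33 dB

5.33 dB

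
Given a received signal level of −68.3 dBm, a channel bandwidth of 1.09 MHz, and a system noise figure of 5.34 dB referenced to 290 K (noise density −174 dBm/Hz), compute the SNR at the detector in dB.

40.0 dB

Noise floor: N = −174 + 10 log₁₀(B) + NF
10 log₁₀(1.09×10⁶) = 60.37 dB
N = −174 + 60.37 + 5.34 = −108.29 dBm
SNR = P_sig − N = −68.3 − (−108.29) = 39.99 dB → 40.0 dB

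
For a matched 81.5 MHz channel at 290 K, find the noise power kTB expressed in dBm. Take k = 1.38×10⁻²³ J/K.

P_n = kTB = 1.38×10⁻²³ × 290 × 8.15×10⁷ = 3.26×10⁻¹³ W
In dBm: 10 log₁₀(3.26×10⁻¹³ / 10⁻³) = −94.9 dBm

−94.9 dBm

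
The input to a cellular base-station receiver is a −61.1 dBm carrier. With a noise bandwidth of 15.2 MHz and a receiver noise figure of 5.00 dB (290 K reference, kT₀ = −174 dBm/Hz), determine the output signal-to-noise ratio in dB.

36.1 dB

Noise floor: N = −174 + 10 log₁₀(B) + NF
10 log₁₀(1.52×10⁷) = 71.82 dB
N = −174 + 71.82 + 5.00 = −97.18 dBm
SNR = P_sig − N = −61.1 − (−97.18) = 36.08 dB → 36.1 dB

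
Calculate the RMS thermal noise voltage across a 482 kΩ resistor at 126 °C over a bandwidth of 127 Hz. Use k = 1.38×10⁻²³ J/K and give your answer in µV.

1.16 µV

T = 126 °C + 273.15 = 399.15 K
V_n = √(4kTRB)
4kTRB = 4 × 1.38×10⁻²³ × 399.15 × 4.82×10⁵ × 1.27×10² = 1.35×10⁻¹² V²
V_n = √(1.35×10⁻¹²) = 1.16×10⁻⁶ V = 1.16 µV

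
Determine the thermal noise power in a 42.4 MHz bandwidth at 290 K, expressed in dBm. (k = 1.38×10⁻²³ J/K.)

−97.7 dBm

P_n = kTB = 1.38×10⁻²³ × 290 × 4.24×10⁷ = 1.70×10⁻¹³ W
In dBm: 10 log₁₀(1.70×10⁻¹³ / 10⁻³) = −97.7 dBm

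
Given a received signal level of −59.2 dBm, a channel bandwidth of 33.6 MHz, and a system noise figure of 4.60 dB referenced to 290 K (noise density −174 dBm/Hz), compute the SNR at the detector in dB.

Noise floor: N = −174 + 10 log₁₀(B) + NF
10 log₁₀(3.36×10⁷) = 75.26 dB
N = −174 + 75.26 + 4.60 = −94.14 dBm
SNR = P_sig − N = −59.2 − (−94.14) = 34.94 dB → 34.9 dB

34.9 dB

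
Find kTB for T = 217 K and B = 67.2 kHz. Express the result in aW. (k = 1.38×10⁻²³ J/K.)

201 aW

P_n = kTB = 1.38×10⁻²³ × 217 × 6.72×10⁴ = 2.01×10⁻¹⁶ W = 201 aW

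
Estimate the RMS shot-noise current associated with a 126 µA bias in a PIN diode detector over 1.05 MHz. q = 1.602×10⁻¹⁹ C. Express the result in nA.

I_n = √(2qI·B)
2qI·B = 2 × 1.602×10⁻¹⁹ × 1.26×10⁻⁴ × 1.05×10⁶ = 4.24×10⁻¹⁷ A²
I_n = √(4.24×10⁻¹⁷) = 6.51×10⁻⁹ A = 6.51 nA

6.51 nA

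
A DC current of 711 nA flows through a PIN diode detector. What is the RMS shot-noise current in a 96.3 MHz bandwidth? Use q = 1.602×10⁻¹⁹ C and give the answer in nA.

I_n = √(2qI·B)
2qI·B = 2 × 1.602×10⁻¹⁹ × 7.11×10⁻⁷ × 9.63×10⁷ = 2.19×10⁻¹⁷ A²
I_n = √(2.19×10⁻¹⁷) = 4.68×10⁻⁹ A = 4.68 nA

4.68 nA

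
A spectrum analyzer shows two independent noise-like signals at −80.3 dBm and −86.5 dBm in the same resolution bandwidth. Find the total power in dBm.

Convert to linear, add, convert back:
P₁ = 9.33×10⁻¹² W, P₂ = 2.24×10⁻¹² W
P_tot = 1.16×10⁻¹¹ W → 10 log₁₀(P_tot / 10⁻³) = −79.4 dBm

−79.4 dBm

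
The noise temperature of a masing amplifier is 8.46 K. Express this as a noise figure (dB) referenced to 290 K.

0.125 dB

F = 1 + T_e/T₀ = 1 + 8.46/290 = 1.02917
NF = 10 log₁₀(1.02917) = 0.125 dB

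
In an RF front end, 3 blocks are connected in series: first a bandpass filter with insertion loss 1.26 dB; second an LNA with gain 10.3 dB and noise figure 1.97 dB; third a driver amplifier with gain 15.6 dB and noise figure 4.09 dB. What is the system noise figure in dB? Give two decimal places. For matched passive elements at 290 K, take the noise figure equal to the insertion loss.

3.62 dB

Convert to linear (a loss of L dB is a gain of −L dB): F_i = 10^(NF_i/10), G_i = 10^(G_i,dB/10)
  Stage 1: F_1 = 10^(1.26/10) = 1.337, G_1 = 10^(−1.26/10) = 0.7482
  Stage 2: F_2 = 10^(1.97/10) = 1.574, G_2 = 10^(10.3/10) = 10.72
  Stage 3: F_3 = 10^(4.09/10) = 2.564, G_3 = 10^(15.6/10) = 36.31
Friis cascade:
  F = 1.337 + (1.574 − 1)/0.7482 + (2.564 − 1)/8.017 = 2.299
NF = 10 log₁₀(2.299) = 3.62 dB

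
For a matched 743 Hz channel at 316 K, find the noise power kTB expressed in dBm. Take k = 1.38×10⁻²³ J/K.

P_n = kTB = 1.38×10⁻²³ × 316 × 7.43×10² = 3.24×10⁻¹⁸ W
In dBm: 10 log₁₀(3.24×10⁻¹⁸ / 10⁻³) = −144.9 dBm

−144.9 dBm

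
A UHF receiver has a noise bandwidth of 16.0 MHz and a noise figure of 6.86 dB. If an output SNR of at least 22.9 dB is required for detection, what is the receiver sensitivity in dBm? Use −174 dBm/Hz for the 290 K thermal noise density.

−72.2 dBm

Sensitivity = −174 + 10 log₁₀(B) + NF + SNR_min
= −174 + 72.04 + 6.86 + 22.9
= −72.20 dBm → −72.2 dBm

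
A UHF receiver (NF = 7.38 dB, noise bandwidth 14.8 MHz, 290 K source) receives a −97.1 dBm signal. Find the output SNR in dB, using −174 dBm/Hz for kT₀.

−2.2 dB

Noise floor: N = −174 + 10 log₁₀(B) + NF
10 log₁₀(1.48×10⁷) = 71.7 dB
N = −174 + 71.7 + 7.38 = −94.92 dBm
SNR = P_sig − N = −97.1 − (−94.92) = −2.18 dB → −2.2 dB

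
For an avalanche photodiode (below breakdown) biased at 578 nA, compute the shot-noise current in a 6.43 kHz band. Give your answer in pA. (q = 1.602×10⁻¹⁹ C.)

34.5 pA

I_n = √(2qI·B)
2qI·B = 2 × 1.602×10⁻¹⁹ × 5.78×10⁻⁷ × 6.43×10³ = 1.19×10⁻²¹ A²
I_n = √(1.19×10⁻²¹) = 3.45×10⁻¹¹ A = 34.5 pA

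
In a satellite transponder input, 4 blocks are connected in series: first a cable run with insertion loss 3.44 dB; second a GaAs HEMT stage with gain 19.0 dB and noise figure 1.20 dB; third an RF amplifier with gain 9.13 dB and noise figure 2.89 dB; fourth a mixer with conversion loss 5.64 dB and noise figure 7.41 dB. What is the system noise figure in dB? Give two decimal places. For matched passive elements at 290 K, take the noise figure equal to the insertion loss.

Convert to linear (a loss of L dB is a gain of −L dB): F_i = 10^(NF_i/10), G_i = 10^(G_i,dB/10)
  Stage 1: F_1 = 10^(3.44/10) = 2.208, G_1 = 10^(−3.44/10) = 0.4529
  Stage 2: F_2 = 10^(1.20/10) = 1.318, G_2 = 10^(19.0/10) = 79.43
  Stage 3: F_3 = 10^(2.89/10) = 1.945, G_3 = 10^(9.13/10) = 8.185
  Stage 4: F_4 = 10^(7.41/10) = 5.508, G_4 = 10^(−5.64/10) = 0.2729
Friis cascade:
  F = 2.208 + (1.318 − 1)/0.4529 + (1.945 − 1)/35.97 + (5.508 − 1)/294.4 = 2.952
NF = 10 log₁₀(2.952) = 4.70 dB

4.70 dB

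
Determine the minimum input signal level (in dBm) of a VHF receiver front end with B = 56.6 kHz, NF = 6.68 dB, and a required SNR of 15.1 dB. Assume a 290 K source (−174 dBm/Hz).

−104.7 dBm

Sensitivity = −174 + 10 log₁₀(B) + NF + SNR_min
= −174 + 47.53 + 6.68 + 15.1
= −104.69 dBm → −104.7 dBm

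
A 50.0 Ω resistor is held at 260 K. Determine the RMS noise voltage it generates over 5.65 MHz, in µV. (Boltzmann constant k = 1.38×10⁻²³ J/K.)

2.01 µV

V_n = √(4kTRB)
4kTRB = 4 × 1.38×10⁻²³ × 260 × 5.00×10¹ × 5.65×10⁶ = 4.05×10⁻¹² V²
V_n = √(4.05×10⁻¹²) = 2.01×10⁻⁶ V = 2.01 µV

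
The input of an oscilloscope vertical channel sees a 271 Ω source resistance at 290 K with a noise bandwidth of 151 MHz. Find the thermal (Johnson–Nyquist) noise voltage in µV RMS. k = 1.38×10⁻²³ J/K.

V_n = √(4kTRB)
4kTRB = 4 × 1.38×10⁻²³ × 290 × 2.71×10² × 1.51×10⁸ = 6.55×10⁻¹⁰ V²
V_n = √(6.55×10⁻¹⁰) = 2.56×10⁻⁵ V = 25.6 µV

25.6 µV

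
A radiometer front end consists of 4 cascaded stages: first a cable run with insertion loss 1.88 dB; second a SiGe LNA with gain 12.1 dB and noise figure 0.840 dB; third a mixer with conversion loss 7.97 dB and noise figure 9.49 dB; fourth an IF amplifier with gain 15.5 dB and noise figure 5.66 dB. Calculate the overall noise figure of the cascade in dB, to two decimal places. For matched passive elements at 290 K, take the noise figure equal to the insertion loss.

Convert to linear (a loss of L dB is a gain of −L dB): F_i = 10^(NF_i/10), G_i = 10^(G_i,dB/10)
  Stage 1: F_1 = 10^(1.88/10) = 1.542, G_1 = 10^(−1.88/10) = 0.6486
  Stage 2: F_2 = 10^(0.840/10) = 1.213, G_2 = 10^(12.1/10) = 16.22
  Stage 3: F_3 = 10^(9.49/10) = 8.892, G_3 = 10^(−7.97/10) = 0.1596
  Stage 4: F_4 = 10^(5.66/10) = 3.681, G_4 = 10^(15.5/10) = 35.48
Friis cascade:
  F = 1.542 + (1.213 − 1)/0.6486 + (8.892 − 1)/10.52 + (3.681 − 1)/1.679 = 4.218
NF = 10 log₁₀(4.218) = 6.25 dB

6.25 dB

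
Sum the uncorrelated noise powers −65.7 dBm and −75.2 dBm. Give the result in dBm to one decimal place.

−65.2 dBm

Convert to linear, add, convert back:
P₁ = 2.69×10⁻¹⁰ W, P₂ = 3.02×10⁻¹¹ W
P_tot = 2.99×10⁻¹⁰ W → 10 log₁₀(P_tot / 10⁻³) = −65.2 dBm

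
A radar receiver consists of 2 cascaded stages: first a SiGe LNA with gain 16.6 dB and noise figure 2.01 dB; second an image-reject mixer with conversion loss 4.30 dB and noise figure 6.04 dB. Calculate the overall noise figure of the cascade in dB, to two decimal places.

Convert to linear (a loss of L dB is a gain of −L dB): F_i = 10^(NF_i/10), G_i = 10^(G_i,dB/10)
  Stage 1: F_1 = 10^(2.01/10) = 1.589, G_1 = 10^(16.6/10) = 45.71
  Stage 2: F_2 = 10^(6.04/10) = 4.018, G_2 = 10^(−4.30/10) = 0.3715
Friis cascade:
  F = 1.589 + (4.018 − 1)/45.71 = 1.655
NF = 10 log₁₀(1.655) = 2.19 dB

2.19 dB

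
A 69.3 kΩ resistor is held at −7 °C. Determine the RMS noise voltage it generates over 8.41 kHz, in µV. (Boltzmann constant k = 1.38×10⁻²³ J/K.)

2.93 µV

T = −7 °C + 273.15 = 266.15 K
V_n = √(4kTRB)
4kTRB = 4 × 1.38×10⁻²³ × 266.15 × 6.93×10⁴ × 8.41×10³ = 8.56×10⁻¹² V²
V_n = √(8.56×10⁻¹²) = 2.93×10⁻⁶ V = 2.93 µV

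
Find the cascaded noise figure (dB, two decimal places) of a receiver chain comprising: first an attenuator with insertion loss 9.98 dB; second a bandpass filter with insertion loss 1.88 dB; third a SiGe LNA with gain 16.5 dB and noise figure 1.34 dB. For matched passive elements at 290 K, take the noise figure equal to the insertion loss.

Convert to linear (a loss of L dB is a gain of −L dB): F_i = 10^(NF_i/10), G_i = 10^(G_i,dB/10)
  Stage 1: F_1 = 10^(9.98/10) = 9.954, G_1 = 10^(−9.98/10) = 0.1005
  Stage 2: F_2 = 10^(1.88/10) = 1.542, G_2 = 10^(−1.88/10) = 0.6486
  Stage 3: F_3 = 10^(1.34/10) = 1.361, G_3 = 10^(16.5/10) = 44.67
Friis cascade:
  F = 9.954 + (1.542 − 1)/0.1005 + (1.361 − 1)/0.06516 = 20.89
NF = 10 log₁₀(20.89) = 13.20 dB

13.20 dB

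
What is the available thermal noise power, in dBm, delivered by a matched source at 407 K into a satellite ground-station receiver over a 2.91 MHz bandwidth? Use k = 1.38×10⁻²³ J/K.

P_n = kTB = 1.38×10⁻²³ × 407 × 2.91×10⁶ = 1.63×10⁻¹⁴ W
In dBm: 10 log₁₀(1.63×10⁻¹⁴ / 10⁻³) = −107.9 dBm

−107.9 dBm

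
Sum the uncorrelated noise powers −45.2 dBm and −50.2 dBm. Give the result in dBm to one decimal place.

Convert to linear, add, convert back:
P₁ = 3.02×10⁻⁸ W, P₂ = 9.55×10⁻⁹ W
P_tot = 3.97×10⁻⁸ W → 10 log₁₀(P_tot / 10⁻³) = −44.0 dBm

−44.0 dBm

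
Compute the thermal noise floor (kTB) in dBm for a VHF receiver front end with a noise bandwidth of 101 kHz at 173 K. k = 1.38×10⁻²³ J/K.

−126.2 dBm

P_n = kTB = 1.38×10⁻²³ × 173 × 1.01×10⁵ = 2.41×10⁻¹⁶ W
In dBm: 10 log₁₀(2.41×10⁻¹⁶ / 10⁻³) = −126.2 dBm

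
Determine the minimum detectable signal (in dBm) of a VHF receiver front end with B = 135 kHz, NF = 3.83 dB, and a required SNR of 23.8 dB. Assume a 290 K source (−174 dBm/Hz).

−95.1 dBm

Sensitivity = −174 + 10 log₁₀(B) + NF + SNR_min
= −174 + 51.3 + 3.83 + 23.8
= −95.07 dBm → −95.1 dBm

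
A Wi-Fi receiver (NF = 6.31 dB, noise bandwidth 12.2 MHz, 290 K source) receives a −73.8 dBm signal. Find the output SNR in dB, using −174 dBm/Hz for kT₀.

Noise floor: N = −174 + 10 log₁₀(B) + NF
10 log₁₀(1.22×10⁷) = 70.86 dB
N = −174 + 70.86 + 6.31 = −96.83 dBm
SNR = P_sig − N = −73.8 − (−96.83) = 23.03 dB → 23.0 dB

23.0 dB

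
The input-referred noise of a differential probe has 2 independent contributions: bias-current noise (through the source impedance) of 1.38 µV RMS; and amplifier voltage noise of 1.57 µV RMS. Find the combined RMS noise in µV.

2.09 µV

Uncorrelated sources add in power (mean-square): V_tot = √(ΣV_i²)
V_tot = √[(1.38×10⁻⁶)² + (1.57×10⁻⁶)²] = 2.09×10⁻⁶ V = 2.09 µV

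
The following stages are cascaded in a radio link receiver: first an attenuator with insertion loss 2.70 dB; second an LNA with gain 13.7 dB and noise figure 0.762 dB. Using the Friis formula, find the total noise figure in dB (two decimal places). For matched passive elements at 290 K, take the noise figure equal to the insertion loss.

Convert to linear (a loss of L dB is a gain of −L dB): F_i = 10^(NF_i/10), G_i = 10^(G_i,dB/10)
  Stage 1: F_1 = 10^(2.70/10) = 1.862, G_1 = 10^(−2.70/10) = 0.5370
  Stage 2: F_2 = 10^(0.762/10) = 1.192, G_2 = 10^(13.7/10) = 23.44
Friis cascade:
  F = 1.862 + (1.192 − 1)/0.5370 = 2.219
NF = 10 log₁₀(2.219) = 3.46 dB

3.46 dB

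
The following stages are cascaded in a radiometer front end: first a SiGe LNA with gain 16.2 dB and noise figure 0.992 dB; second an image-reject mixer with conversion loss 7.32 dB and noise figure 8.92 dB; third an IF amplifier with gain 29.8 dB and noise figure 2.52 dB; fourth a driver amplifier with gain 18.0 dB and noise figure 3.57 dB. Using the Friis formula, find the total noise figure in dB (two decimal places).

Convert to linear (a loss of L dB is a gain of −L dB): F_i = 10^(NF_i/10), G_i = 10^(G_i,dB/10)
  Stage 1: F_1 = 10^(0.992/10) = 1.257, G_1 = 10^(16.2/10) = 41.69
  Stage 2: F_2 = 10^(8.92/10) = 7.798, G_2 = 10^(−7.32/10) = 0.1854
  Stage 3: F_3 = 10^(2.52/10) = 1.786, G_3 = 10^(29.8/10) = 955.0
  Stage 4: F_4 = 10^(3.57/10) = 2.275, G_4 = 10^(18.0/10) = 63.10
Friis cascade:
  F = 1.257 + (7.798 − 1)/41.69 + (1.786 − 1)/7.727 + (2.275 − 1)/7379 = 1.522
NF = 10 log₁₀(1.522) = 1.82 dB

1.82 dB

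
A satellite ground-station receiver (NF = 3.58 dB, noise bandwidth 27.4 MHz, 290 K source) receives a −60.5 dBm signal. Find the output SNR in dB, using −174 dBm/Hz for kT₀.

Noise floor: N = −174 + 10 log₁₀(B) + NF
10 log₁₀(2.74×10⁷) = 74.38 dB
N = −174 + 74.38 + 3.58 = −96.04 dBm
SNR = P_sig − N = −60.5 − (−96.04) = 35.54 dB → 35.5 dB

35.5 dB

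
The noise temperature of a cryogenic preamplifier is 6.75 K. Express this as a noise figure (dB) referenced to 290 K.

F = 1 + T_e/T₀ = 1 + 6.75/290 = 1.02328
NF = 10 log₁₀(1.02328) = 0.100 dB

0.100 dB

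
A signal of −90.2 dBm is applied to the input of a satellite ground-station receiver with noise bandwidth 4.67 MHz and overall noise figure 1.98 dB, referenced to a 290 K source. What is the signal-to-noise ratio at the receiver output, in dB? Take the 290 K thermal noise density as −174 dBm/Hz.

15.1 dB

Noise floor: N = −174 + 10 log₁₀(B) + NF
10 log₁₀(4.67×10⁶) = 66.69 dB
N = −174 + 66.69 + 1.98 = −105.33 dBm
SNR = P_sig − N = −90.2 − (−105.33) = 15.13 dB → 15.1 dB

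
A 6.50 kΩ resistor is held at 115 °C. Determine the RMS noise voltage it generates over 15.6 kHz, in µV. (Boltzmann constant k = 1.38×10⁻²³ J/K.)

T = 115 °C + 273.15 = 388.15 K
V_n = √(4kTRB)
4kTRB = 4 × 1.38×10⁻²³ × 388.15 × 6.50×10³ × 1.56×10⁴ = 2.17×10⁻¹² V²
V_n = √(2.17×10⁻¹²) = 1.47×10⁻⁶ V = 1.47 µV

1.47 µV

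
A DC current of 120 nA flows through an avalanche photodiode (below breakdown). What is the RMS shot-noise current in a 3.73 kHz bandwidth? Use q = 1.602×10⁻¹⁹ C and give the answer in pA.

I_n = √(2qI·B)
2qI·B = 2 × 1.602×10⁻¹⁹ × 1.20×10⁻⁷ × 3.73×10³ = 1.43×10⁻²² A²
I_n = √(1.43×10⁻²²) = 1.20×10⁻¹¹ A = 12.0 pA

12.0 pA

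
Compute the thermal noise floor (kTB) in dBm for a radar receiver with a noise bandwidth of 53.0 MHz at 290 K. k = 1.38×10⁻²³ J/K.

−96.7 dBm

P_n = kTB = 1.38×10⁻²³ × 290 × 5.30×10⁷ = 2.12×10⁻¹³ W
In dBm: 10 log₁₀(2.12×10⁻¹³ / 10⁻³) = −96.7 dBm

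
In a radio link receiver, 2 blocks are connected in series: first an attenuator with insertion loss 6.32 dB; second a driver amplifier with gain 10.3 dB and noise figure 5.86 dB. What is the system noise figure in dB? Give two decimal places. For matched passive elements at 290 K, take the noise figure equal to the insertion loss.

Convert to linear (a loss of L dB is a gain of −L dB): F_i = 10^(NF_i/10), G_i = 10^(G_i,dB/10)
  Stage 1: F_1 = 10^(6.32/10) = 4.285, G_1 = 10^(−6.32/10) = 0.2333
  Stage 2: F_2 = 10^(5.86/10) = 3.855, G_2 = 10^(10.3/10) = 10.72
Friis cascade:
  F = 4.285 + (3.855 − 1)/0.2333 = 16.52
NF = 10 log₁₀(16.52) = 12.18 dB

12.18 dB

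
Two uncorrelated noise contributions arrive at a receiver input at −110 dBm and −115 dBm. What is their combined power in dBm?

−108.8 dBm

Convert to linear, add, convert back:
P₁ = 1.00×10⁻¹⁴ W, P₂ = 3.16×10⁻¹⁵ W
P_tot = 1.32×10⁻¹⁴ W → 10 log₁₀(P_tot / 10⁻³) = −108.8 dBm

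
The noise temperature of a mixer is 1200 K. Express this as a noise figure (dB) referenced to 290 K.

F = 1 + T_e/T₀ = 1 + 1200/290 = 5.13793
NF = 10 log₁₀(5.13793) = 7.11 dB

7.11 dB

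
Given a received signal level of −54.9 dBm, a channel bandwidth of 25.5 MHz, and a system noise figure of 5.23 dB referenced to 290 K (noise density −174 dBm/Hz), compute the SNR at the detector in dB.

39.8 dB

Noise floor: N = −174 + 10 log₁₀(B) + NF
10 log₁₀(2.55×10⁷) = 74.07 dB
N = −174 + 74.07 + 5.23 = −94.70 dBm
SNR = P_sig − N = −54.9 − (−94.70) = 39.80 dB → 39.8 dB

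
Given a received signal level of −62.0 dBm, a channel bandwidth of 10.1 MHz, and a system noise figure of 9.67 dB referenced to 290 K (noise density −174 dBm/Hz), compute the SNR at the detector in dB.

32.3 dB

Noise floor: N = −174 + 10 log₁₀(B) + NF
10 log₁₀(1.01×10⁷) = 70.04 dB
N = −174 + 70.04 + 9.67 = −94.29 dBm
SNR = P_sig − N = −62.0 − (−94.29) = 32.29 dB → 32.3 dB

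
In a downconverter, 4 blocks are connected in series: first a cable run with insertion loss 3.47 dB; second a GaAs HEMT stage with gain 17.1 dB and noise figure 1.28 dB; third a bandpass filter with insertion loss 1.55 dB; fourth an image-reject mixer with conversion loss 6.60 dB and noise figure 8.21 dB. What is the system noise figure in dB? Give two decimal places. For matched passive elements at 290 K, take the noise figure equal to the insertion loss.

5.25 dB

Convert to linear (a loss of L dB is a gain of −L dB): F_i = 10^(NF_i/10), G_i = 10^(G_i,dB/10)
  Stage 1: F_1 = 10^(3.47/10) = 2.223, G_1 = 10^(−3.47/10) = 0.4498
  Stage 2: F_2 = 10^(1.28/10) = 1.343, G_2 = 10^(17.1/10) = 51.29
  Stage 3: F_3 = 10^(1.55/10) = 1.429, G_3 = 10^(−1.55/10) = 0.6998
  Stage 4: F_4 = 10^(8.21/10) = 6.622, G_4 = 10^(−6.60/10) = 0.2188
Friis cascade:
  F = 2.223 + (1.343 − 1)/0.4498 + (1.429 − 1)/23.07 + (6.622 − 1)/16.14 = 3.352
NF = 10 log₁₀(3.352) = 5.25 dB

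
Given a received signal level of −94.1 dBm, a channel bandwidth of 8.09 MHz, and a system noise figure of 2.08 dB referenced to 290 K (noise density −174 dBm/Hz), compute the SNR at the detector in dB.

8.7 dB

Noise floor: N = −174 + 10 log₁₀(B) + NF
10 log₁₀(8.09×10⁶) = 69.08 dB
N = −174 + 69.08 + 2.08 = −102.84 dBm
SNR = P_sig − N = −94.1 − (−102.84) = 8.74 dB → 8.7 dB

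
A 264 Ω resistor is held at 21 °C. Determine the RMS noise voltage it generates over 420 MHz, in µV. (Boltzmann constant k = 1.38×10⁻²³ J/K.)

T = 21 °C + 273.15 = 294.15 K
V_n = √(4kTRB)
4kTRB = 4 × 1.38×10⁻²³ × 294.15 × 2.64×10² × 4.20×10⁸ = 1.80×10⁻⁹ V²
V_n = √(1.80×10⁻⁹) = 4.24×10⁻⁵ V = 42.4 µV

42.4 µV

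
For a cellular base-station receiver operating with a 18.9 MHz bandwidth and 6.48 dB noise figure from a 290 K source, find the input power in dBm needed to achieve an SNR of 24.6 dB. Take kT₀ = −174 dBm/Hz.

−70.2 dBm

Sensitivity = −174 + 10 log₁₀(B) + NF + SNR_min
= −174 + 72.76 + 6.48 + 24.6
= −70.16 dBm → −70.2 dBm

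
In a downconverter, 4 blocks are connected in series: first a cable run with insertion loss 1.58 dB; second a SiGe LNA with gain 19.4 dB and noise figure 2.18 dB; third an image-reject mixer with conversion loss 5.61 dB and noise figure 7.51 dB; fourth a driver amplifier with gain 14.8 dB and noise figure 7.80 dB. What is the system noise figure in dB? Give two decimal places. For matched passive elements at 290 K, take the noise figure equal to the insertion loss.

4.40 dB

Convert to linear (a loss of L dB is a gain of −L dB): F_i = 10^(NF_i/10), G_i = 10^(G_i,dB/10)
  Stage 1: F_1 = 10^(1.58/10) = 1.439, G_1 = 10^(−1.58/10) = 0.6950
  Stage 2: F_2 = 10^(2.18/10) = 1.652, G_2 = 10^(19.4/10) = 87.10
  Stage 3: F_3 = 10^(7.51/10) = 5.636, G_3 = 10^(−5.61/10) = 0.2748
  Stage 4: F_4 = 10^(7.80/10) = 6.026, G_4 = 10^(14.8/10) = 30.20
Friis cascade:
  F = 1.439 + (1.652 − 1)/0.6950 + (5.636 − 1)/60.53 + (6.026 − 1)/16.63 = 2.756
NF = 10 log₁₀(2.756) = 4.40 dB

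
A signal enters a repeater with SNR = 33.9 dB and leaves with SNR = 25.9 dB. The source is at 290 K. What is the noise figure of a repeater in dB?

NF (dB) = SNR_in(dB) − SNR_out(dB) when the source is at T₀
NF = 33.9 − 25.9 = 8.0 dB

8.0 dB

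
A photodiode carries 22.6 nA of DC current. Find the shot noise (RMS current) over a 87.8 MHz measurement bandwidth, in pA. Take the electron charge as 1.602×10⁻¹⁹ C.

I_n = √(2qI·B)
2qI·B = 2 × 1.602×10⁻¹⁹ × 2.26×10⁻⁸ × 8.78×10⁷ = 6.36×10⁻¹⁹ A²
I_n = √(6.36×10⁻¹⁹) = 7.97×10⁻¹⁰ A = 797 pA

797 pA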